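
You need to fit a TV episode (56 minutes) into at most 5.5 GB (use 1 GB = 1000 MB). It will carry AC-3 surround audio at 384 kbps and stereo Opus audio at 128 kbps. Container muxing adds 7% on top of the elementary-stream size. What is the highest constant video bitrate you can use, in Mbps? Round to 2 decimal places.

Budget: 5.5 GB = 44000.0 Mb.
Stream payload after overhead: 44000.0 / 1.07 = 41121.5 Mb.
56 min = 3360 s
Total bitrate budget: 41121.5 Mb / 3360 s = 12.239 Mbps.
Audio total: 384 + 128 = 512 kbps = 0.512 Mbps.
Video: 12.239 − 0.512 = 11.727 Mbps.

11.73 Mbps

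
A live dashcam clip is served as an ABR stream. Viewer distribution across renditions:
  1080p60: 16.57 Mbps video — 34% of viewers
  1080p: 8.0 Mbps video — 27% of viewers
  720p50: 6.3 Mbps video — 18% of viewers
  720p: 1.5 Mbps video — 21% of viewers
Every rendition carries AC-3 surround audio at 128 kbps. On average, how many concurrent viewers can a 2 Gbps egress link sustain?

Audio: 128 kbps = 0.128 Mbps.
Average per-viewer bitrate: 0.34×16.698 + 0.27×8.128 + 0.18×6.428 + 0.21×1.628 = 9.371 Mbps.
2 Gbps = 2,000 Mbps; 2,000 / 9.371 = 213.43 → 213.

213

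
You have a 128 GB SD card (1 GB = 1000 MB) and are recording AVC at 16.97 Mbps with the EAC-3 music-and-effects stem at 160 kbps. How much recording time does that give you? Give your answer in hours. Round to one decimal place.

Audio: 160 kbps = 0.160 Mbps.
Total bitrate: 16.97 + 0.160 = 17.130 Mbps.
Capacity: 128 GB = 1,024,000 Mb.
Recording time: 1,024,000 / 17.130 = 59,778 s ≈ 16.6 hours.

16.6 hours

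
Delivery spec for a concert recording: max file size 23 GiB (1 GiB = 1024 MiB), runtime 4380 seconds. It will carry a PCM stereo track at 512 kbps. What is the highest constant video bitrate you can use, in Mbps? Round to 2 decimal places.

44.59 Mbps

Budget: 23 GiB = 197568.5 Mb.
Total bitrate budget: 197568.5 Mb / 4380 s = 45.107 Mbps.
Audio: 512 kbps = 0.512 Mbps.
Video: 45.107 − 0.512 = 44.595 Mbps.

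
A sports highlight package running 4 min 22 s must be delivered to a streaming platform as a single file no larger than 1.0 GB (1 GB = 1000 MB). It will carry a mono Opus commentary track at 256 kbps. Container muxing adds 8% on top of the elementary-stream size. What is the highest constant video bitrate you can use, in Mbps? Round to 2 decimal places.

Budget: 1.0 GB = 8000.0 Mb.
Stream payload after overhead: 8000.0 / 1.08 = 7407.4 Mb.
4 min 22 s = 262 s
Total bitrate budget: 7407.4 Mb / 262 s = 28.273 Mbps.
Audio: 256 kbps = 0.256 Mbps.
Video: 28.273 − 0.256 = 28.017 Mbps.

28.02 Mbps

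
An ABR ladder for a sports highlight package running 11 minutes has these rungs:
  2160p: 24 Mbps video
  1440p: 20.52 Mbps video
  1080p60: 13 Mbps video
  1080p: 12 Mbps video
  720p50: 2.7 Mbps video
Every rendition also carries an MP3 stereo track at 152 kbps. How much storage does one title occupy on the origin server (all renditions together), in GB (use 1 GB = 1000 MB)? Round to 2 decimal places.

11 min = 660 s
Audio: 152 kbps = 0.152 Mbps.
Sum of rendition bitrates: (24+0.152) + (20.52+0.152) + (13+0.152) + (12+0.152) + (2.7+0.152) = 72.980 Mbps.
× 660 s = 48,167 Mb = 6,021 MB = 6.021 GB.

6.02 GB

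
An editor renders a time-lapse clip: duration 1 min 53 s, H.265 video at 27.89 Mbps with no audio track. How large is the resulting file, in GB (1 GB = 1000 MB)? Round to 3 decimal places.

1 min 53 s = 113 s
Total bitrate: 27.89 Mbps.
Stream data: 27.890 Mbps × 113 s = 3151.6 Mb.
3,152 Mb ÷ 8 = 393.9 MB → 0.3939 GB.

0.394 GB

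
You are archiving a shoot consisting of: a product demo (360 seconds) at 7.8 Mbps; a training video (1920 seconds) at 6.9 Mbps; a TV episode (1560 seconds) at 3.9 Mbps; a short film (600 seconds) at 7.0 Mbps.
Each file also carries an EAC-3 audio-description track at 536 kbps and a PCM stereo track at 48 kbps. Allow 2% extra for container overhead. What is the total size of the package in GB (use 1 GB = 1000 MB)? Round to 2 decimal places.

3.69 GB

Audio total: 536 + 48 = 584 kbps = 0.584 Mbps.
product demo: 8.384 Mbps × 360 s × 1.02 = 3078.6 Mb
training video: 7.484 Mbps × 1920 s × 1.02 = 14656.7 Mb
TV episode: 4.484 Mbps × 1560 s × 1.02 = 7134.9 Mb
short film: 7.584 Mbps × 600 s × 1.02 = 4641.4 Mb
Total: 29511.6 Mb = 3689.0 MB.
= 3.689 GB.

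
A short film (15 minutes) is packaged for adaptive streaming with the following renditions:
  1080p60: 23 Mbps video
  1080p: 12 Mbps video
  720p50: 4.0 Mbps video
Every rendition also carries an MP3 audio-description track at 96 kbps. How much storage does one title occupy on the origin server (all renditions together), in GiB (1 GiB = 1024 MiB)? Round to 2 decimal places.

15 min = 900 s
Audio: 96 kbps = 0.096 Mbps.
Sum of rendition bitrates: (23+0.096) + (12+0.096) + (4.0+0.096) = 39.288 Mbps.
× 900 s = 35,359 Mb = 4,420 MB = 4.116 GiB.

4.12 GiB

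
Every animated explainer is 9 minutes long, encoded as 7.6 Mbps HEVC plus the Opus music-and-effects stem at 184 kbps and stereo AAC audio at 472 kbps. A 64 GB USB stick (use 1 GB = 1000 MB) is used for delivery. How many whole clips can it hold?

9 min = 540 s
Audio total: 184 + 472 = 656 kbps = 0.656 Mbps.
Total bitrate: 8.256 Mbps.
Per item: 8.256 Mbps × 540 s = 4,458 Mb = 557.3 MB.
Capacity: 64 GB = 512,000 Mb; 114.84 items → 114 complete.

114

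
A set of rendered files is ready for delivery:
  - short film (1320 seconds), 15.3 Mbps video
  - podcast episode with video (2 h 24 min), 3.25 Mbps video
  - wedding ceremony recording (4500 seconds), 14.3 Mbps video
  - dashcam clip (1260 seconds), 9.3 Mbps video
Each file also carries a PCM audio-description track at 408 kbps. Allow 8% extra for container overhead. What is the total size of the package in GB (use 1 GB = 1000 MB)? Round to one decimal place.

Audio: 408 kbps = 0.408 Mbps.
short film: 15.708 Mbps × 1320 s × 1.08 = 22393.3 Mb
podcast episode with video: 3.658 Mbps × 8640 s × 1.08 = 34133.5 Mb
wedding ceremony recording: 14.708 Mbps × 4500 s × 1.08 = 71480.9 Mb
dashcam clip: 9.708 Mbps × 1260 s × 1.08 = 13210.6 Mb
Total: 141218.4 Mb = 17652.3 MB.
= 17.65 GB.

17.7 GB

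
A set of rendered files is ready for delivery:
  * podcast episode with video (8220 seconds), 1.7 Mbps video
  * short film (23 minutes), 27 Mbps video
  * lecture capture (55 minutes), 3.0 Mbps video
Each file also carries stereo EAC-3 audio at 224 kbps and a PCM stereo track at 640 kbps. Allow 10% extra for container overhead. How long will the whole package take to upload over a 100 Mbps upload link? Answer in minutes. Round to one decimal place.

Audio total: 224 + 640 = 864 kbps = 0.864 Mbps.
podcast episode with video: 2.564 Mbps × 8220 s × 1.10 = 23183.7 Mb
short film: 27.864 Mbps × 1380 s × 1.10 = 42297.6 Mb
lecture capture: 3.864 Mbps × 3300 s × 1.10 = 14026.3 Mb
Total: 79507.6 Mb = 9938.4 MB.
At 100 Mbps: 79507.6 / 100 = 795 s ≈ 13.3 minutes.

13.3 minutes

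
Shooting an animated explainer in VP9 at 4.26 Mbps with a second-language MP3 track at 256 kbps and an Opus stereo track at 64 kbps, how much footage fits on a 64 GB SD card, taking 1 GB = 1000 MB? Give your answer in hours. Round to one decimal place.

31.1 hours

Audio total: 256 + 64 = 320 kbps = 0.320 Mbps.
Total bitrate: 4.26 + 0.320 = 4.580 Mbps.
Capacity: 64 GB = 512,000 Mb.
Recording time: 512,000 / 4.580 = 111,790 s ≈ 31.1 hours.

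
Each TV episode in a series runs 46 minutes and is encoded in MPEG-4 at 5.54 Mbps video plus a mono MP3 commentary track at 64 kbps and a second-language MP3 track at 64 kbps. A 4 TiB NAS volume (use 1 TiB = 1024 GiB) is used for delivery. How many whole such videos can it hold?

2249

46 min = 2760 s
Audio total: 64 + 64 = 128 kbps = 0.128 Mbps.
Total bitrate: 5.668 Mbps.
Per item: 5.668 Mbps × 2760 s = 15,644 Mb = 1,955 MB.
Capacity: 4 TiB = 35,184,372 Mb; 2249.11 items → 2249 complete.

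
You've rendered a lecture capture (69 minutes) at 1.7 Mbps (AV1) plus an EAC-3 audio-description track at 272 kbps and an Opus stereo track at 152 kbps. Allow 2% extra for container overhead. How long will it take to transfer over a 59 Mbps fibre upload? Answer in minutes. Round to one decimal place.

69 min = 4140 s
Audio total: 272 + 152 = 424 kbps = 0.424 Mbps.
Total bitrate: 2.124 Mbps.
File: 2.124 Mbps × 4140 s = 8793.4 Mb.
With 2% container overhead: ×1.02. → 8969.2 Mb.
At 59 Mbps: 8969.2 / 59 = 152.0 s ≈ 2.53 minutes.

2.5 minutes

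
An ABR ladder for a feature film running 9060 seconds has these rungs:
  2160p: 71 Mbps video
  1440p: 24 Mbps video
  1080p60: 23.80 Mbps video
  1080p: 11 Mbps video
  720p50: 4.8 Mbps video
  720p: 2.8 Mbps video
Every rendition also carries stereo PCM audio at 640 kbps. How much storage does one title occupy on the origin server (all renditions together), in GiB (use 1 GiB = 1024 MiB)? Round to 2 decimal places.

Audio: 640 kbps = 0.640 Mbps.
Sum of rendition bitrates: (71+0.640) + (24+0.640) + (23.80+0.640) + (11+0.640) + (4.8+0.640) + (2.8+0.640) = 141.240 Mbps.
× 9060 s = 1,279,634 Mb = 159,954 MB = 149.0 GiB.

148.97 GiB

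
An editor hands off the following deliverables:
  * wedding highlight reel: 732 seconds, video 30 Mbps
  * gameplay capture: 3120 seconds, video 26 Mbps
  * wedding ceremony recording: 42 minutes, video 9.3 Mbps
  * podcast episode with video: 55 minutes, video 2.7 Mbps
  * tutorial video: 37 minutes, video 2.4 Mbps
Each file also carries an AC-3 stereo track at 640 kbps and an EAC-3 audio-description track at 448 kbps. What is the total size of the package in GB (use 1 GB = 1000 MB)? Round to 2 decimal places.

Audio total: 640 + 448 = 1088 kbps = 1.088 Mbps.
wedding highlight reel: 31.088 Mbps × 732 s = 22756.4 Mb
gameplay capture: 27.088 Mbps × 3120 s = 84514.6 Mb
wedding ceremony recording: 10.388 Mbps × 2520 s = 26177.8 Mb
podcast episode with video: 3.788 Mbps × 3300 s = 12500.4 Mb
tutorial video: 3.488 Mbps × 2220 s = 7743.4 Mb
Total: 153692.5 Mb = 19211.6 MB.
= 19.21 GB.

19.21 GB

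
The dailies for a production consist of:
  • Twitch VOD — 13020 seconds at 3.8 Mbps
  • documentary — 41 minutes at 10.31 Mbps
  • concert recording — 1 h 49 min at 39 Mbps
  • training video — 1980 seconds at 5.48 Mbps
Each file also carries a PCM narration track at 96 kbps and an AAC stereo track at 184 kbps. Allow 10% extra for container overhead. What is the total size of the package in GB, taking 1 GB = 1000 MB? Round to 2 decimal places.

47.78 GB

Audio total: 96 + 184 = 280 kbps = 0.280 Mbps.
Twitch VOD: 4.080 Mbps × 13020 s × 1.10 = 58433.8 Mb
documentary: 10.590 Mbps × 2460 s × 1.10 = 28656.5 Mb
concert recording: 39.280 Mbps × 6540 s × 1.10 = 282580.3 Mb
training video: 5.760 Mbps × 1980 s × 1.10 = 12545.3 Mb
Total: 382215.9 Mb = 47777.0 MB.
= 47.78 GB.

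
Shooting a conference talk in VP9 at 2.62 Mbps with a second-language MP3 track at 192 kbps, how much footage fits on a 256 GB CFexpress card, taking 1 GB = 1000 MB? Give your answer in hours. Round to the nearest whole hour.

202 hours

Audio: 192 kbps = 0.192 Mbps.
Total bitrate: 2.62 + 0.192 = 2.812 Mbps.
Capacity: 256 GB = 2,048,000 Mb.
Recording time: 2,048,000 / 2.812 = 728,307 s ≈ 202 hours.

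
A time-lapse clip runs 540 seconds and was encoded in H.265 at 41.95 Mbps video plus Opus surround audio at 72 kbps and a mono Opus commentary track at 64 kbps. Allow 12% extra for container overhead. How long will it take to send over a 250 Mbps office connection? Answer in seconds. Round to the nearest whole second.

Audio total: 72 + 64 = 136 kbps = 0.136 Mbps.
Total bitrate: 42.086 Mbps.
File: 42.086 Mbps × 540 s = 22726.4 Mb.
With 12% container overhead: ×1.12. → 25453.6 Mb.
At 250 Mbps: 25453.6 / 250 = 101.8 s ≈ 102 seconds.

102 seconds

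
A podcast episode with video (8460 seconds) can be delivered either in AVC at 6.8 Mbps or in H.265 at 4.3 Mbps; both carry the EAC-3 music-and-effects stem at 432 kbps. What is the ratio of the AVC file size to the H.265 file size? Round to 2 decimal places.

Audio: 432 kbps = 0.432 Mbps.
AVC: 7.232 Mbps × 8460 s = 61182.7 Mb = 7.123 GiB.
H.265: 4.732 Mbps × 8460 s = 40032.7 Mb = 4.660 GiB.
Ratio: 7.123 / 4.660 = 1.528.

1.53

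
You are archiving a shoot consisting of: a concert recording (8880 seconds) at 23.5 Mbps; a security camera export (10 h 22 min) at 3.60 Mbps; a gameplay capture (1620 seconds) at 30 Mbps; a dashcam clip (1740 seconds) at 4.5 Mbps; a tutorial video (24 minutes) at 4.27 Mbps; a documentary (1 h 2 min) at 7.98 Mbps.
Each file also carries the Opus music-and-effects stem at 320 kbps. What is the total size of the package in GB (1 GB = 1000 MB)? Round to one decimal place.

56.6 GB

Audio: 320 kbps = 0.320 Mbps.
concert recording: 23.820 Mbps × 8880 s = 211521.6 Mb
security camera export: 3.920 Mbps × 37320 s = 146294.4 Mb
gameplay capture: 30.320 Mbps × 1620 s = 49118.4 Mb
dashcam clip: 4.820 Mbps × 1740 s = 8386.8 Mb
tutorial video: 4.590 Mbps × 1440 s = 6609.6 Mb
documentary: 8.300 Mbps × 3720 s = 30876.0 Mb
Total: 452806.8 Mb = 56600.8 MB.
= 56.60 GB.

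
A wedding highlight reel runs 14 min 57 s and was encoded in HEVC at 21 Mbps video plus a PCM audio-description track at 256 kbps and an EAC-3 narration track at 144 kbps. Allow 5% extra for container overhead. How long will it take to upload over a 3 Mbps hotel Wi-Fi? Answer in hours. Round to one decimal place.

14 min 57 s = 897 s
Audio total: 256 + 144 = 400 kbps = 0.400 Mbps.
Total bitrate: 21.400 Mbps.
File: 21.400 Mbps × 897 s = 19195.8 Mb.
With 5% container overhead: ×1.05. → 20155.6 Mb.
At 3 Mbps: 20155.6 / 3 = 6718.5 s ≈ 1.87 hours.

1.9 hours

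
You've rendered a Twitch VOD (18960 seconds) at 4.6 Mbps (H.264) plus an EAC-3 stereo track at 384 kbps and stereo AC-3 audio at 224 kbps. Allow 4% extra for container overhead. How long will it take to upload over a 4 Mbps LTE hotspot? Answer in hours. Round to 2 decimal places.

Audio total: 384 + 224 = 608 kbps = 0.608 Mbps.
Total bitrate: 5.208 Mbps.
File: 5.208 Mbps × 18960 s = 98743.7 Mb.
With 4% container overhead: ×1.04. → 102693.4 Mb.
At 4 Mbps: 102693.4 / 4 = 25673.4 s ≈ 7.13 hours.

7.13 hours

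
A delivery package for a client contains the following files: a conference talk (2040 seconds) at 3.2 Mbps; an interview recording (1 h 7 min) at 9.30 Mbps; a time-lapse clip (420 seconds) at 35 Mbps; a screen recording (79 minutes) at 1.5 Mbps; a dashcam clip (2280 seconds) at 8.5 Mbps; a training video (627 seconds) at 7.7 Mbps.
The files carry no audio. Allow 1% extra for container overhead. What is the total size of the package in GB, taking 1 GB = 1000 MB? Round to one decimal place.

11.4 GB

conference talk: 3.200 Mbps × 2040 s × 1.01 = 6593.3 Mb
interview recording: 9.300 Mbps × 4020 s × 1.01 = 37759.9 Mb
time-lapse clip: 35.000 Mbps × 420 s × 1.01 = 14847.0 Mb
screen recording: 1.500 Mbps × 4740 s × 1.01 = 7181.1 Mb
dashcam clip: 8.500 Mbps × 2280 s × 1.01 = 19573.8 Mb
training video: 7.700 Mbps × 627 s × 1.01 = 4876.2 Mb
Total: 90831.2 Mb = 11353.9 MB.
= 11.35 GB.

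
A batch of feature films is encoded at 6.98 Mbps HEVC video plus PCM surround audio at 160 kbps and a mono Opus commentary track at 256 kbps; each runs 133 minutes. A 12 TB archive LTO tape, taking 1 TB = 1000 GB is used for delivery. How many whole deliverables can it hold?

1626

133 min = 7980 s
Audio total: 160 + 256 = 416 kbps = 0.416 Mbps.
Total bitrate: 7.396 Mbps.
Per item: 7.396 Mbps × 7980 s = 59,020 Mb = 7,378 MB.
Capacity: 12 TB = 96,000,000 Mb; 1626.57 items → 1626 complete.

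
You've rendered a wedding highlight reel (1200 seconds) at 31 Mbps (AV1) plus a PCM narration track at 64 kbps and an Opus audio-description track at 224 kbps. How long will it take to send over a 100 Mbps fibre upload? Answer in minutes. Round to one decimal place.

Audio total: 64 + 224 = 288 kbps = 0.288 Mbps.
Total bitrate: 31.288 Mbps.
File: 31.288 Mbps × 1200 s = 37545.6 Mb.
At 100 Mbps: 37545.6 / 100 = 375.5 s ≈ 6.26 minutes.

6.3 minutes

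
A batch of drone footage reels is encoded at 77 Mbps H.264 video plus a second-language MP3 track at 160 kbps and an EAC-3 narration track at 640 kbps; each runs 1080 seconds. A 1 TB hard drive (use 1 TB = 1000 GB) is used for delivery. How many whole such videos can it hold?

95

Audio total: 160 + 640 = 800 kbps = 0.800 Mbps.
Total bitrate: 77.800 Mbps.
Per item: 77.800 Mbps × 1080 s = 84,024 Mb = 10,503 MB.
Capacity: 1 TB = 8,000,000 Mb; 95.21 items → 95 complete.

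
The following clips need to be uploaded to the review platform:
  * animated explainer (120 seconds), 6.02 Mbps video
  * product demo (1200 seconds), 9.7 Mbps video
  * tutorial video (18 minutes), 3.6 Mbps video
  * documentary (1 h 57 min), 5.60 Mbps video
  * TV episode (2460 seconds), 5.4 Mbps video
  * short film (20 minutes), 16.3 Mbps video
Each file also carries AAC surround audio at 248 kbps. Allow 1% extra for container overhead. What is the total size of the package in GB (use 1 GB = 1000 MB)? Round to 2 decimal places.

11.57 GB

Audio: 248 kbps = 0.248 Mbps.
animated explainer: 6.268 Mbps × 120 s × 1.01 = 759.7 Mb
product demo: 9.948 Mbps × 1200 s × 1.01 = 12057.0 Mb
tutorial video: 3.848 Mbps × 1080 s × 1.01 = 4197.4 Mb
documentary: 5.848 Mbps × 7020 s × 1.01 = 41463.5 Mb
TV episode: 5.648 Mbps × 2460 s × 1.01 = 14033.0 Mb
short film: 16.548 Mbps × 1200 s × 1.01 = 20056.2 Mb
Total: 92566.7 Mb = 11570.8 MB.
= 11.57 GB.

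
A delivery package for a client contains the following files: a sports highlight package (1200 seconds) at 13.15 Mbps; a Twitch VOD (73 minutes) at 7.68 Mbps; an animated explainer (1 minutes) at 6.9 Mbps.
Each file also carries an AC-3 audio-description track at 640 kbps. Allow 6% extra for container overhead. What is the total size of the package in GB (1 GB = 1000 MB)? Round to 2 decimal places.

Audio: 640 kbps = 0.640 Mbps.
sports highlight package: 13.790 Mbps × 1200 s × 1.06 = 17540.9 Mb
Twitch VOD: 8.320 Mbps × 4380 s × 1.06 = 38628.1 Mb
animated explainer: 7.540 Mbps × 60 s × 1.06 = 479.5 Mb
Total: 56648.5 Mb = 7081.1 MB.
= 7.081 GB.

7.08 GB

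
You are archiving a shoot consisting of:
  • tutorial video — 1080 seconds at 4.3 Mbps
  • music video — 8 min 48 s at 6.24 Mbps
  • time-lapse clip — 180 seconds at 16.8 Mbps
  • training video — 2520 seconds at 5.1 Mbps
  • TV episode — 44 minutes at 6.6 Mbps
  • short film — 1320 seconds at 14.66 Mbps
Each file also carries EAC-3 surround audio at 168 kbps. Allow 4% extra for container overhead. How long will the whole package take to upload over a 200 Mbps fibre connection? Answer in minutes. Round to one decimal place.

Audio: 168 kbps = 0.168 Mbps.
tutorial video: 4.468 Mbps × 1080 s × 1.04 = 5018.5 Mb
music video: 6.408 Mbps × 528 s × 1.04 = 3518.8 Mb
time-lapse clip: 16.968 Mbps × 180 s × 1.04 = 3176.4 Mb
training video: 5.268 Mbps × 2520 s × 1.04 = 13806.4 Mb
TV episode: 6.768 Mbps × 2640 s × 1.04 = 18582.2 Mb
short film: 14.828 Mbps × 1320 s × 1.04 = 20355.9 Mb
Total: 64458.1 Mb = 8057.3 MB.
At 200 Mbps: 64458.1 / 200 = 322 s ≈ 5.37 minutes.

5.4 minutes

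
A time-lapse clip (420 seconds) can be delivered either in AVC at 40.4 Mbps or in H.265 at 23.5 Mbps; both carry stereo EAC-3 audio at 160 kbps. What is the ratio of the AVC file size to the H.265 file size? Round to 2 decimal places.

Audio: 160 kbps = 0.160 Mbps.
AVC: 40.560 Mbps × 420 s = 17035.2 Mb = 2.129 GB.
H.265: 23.660 Mbps × 420 s = 9937.2 Mb = 1.242 GB.
Ratio: 2.129 / 1.242 = 1.714.

1.71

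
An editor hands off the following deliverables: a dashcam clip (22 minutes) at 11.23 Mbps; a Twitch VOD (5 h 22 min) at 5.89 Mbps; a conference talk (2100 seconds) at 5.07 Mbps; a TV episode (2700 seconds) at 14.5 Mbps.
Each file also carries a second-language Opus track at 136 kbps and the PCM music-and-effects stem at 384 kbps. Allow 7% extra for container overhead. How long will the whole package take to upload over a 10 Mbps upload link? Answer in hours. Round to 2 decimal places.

5.70 hours

Audio total: 136 + 384 = 520 kbps = 0.520 Mbps.
dashcam clip: 11.750 Mbps × 1320 s × 1.07 = 16595.7 Mb
Twitch VOD: 6.410 Mbps × 19320 s × 1.07 = 132510.1 Mb
conference talk: 5.590 Mbps × 2100 s × 1.07 = 12560.7 Mb
TV episode: 15.020 Mbps × 2700 s × 1.07 = 43392.8 Mb
Total: 205059.3 Mb = 25632.4 MB.
At 10 Mbps: 205059.3 / 10 = 20506 s ≈ 5.7 hours.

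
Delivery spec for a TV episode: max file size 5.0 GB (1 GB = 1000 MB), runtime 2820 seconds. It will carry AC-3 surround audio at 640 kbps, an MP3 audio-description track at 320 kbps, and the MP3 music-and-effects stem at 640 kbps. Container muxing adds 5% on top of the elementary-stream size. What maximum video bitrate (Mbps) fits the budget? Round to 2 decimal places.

Budget: 5.0 GB = 40000.0 Mb.
Stream payload after overhead: 40000.0 / 1.05 = 38095.2 Mb.
Total bitrate budget: 38095.2 Mb / 2820 s = 13.509 Mbps.
Audio total: 640 + 320 + 640 = 1600 kbps = 1.600 Mbps.
Video: 13.509 − 1.600 = 11.909 Mbps.

11.91 Mbps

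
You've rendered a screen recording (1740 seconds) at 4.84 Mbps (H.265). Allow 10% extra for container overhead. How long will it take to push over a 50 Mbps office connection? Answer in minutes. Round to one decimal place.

File: 4.840 Mbps × 1740 s = 8421.6 Mb.
With 10% container overhead: ×1.10. → 9263.8 Mb.
At 50 Mbps: 9263.8 / 50 = 185.3 s ≈ 3.09 minutes.

3.1 minutes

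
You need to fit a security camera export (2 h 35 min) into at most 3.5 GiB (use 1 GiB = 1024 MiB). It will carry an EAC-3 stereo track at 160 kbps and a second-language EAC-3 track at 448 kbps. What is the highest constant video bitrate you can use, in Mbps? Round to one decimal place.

Budget: 3.5 GiB = 30064.8 Mb.
2 h 35 min = 155 min = 9300 s
Total bitrate budget: 30064.8 Mb / 9300 s = 3.233 Mbps.
Audio total: 160 + 448 = 608 kbps = 0.608 Mbps.
Video: 3.233 − 0.608 = 2.625 Mbps.

2.6 Mbps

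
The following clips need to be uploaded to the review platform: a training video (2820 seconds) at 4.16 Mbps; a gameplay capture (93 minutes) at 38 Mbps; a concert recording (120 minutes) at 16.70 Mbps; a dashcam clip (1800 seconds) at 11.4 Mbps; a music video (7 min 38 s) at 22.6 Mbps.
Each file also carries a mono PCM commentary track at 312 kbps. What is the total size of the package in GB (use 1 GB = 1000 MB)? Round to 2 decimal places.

47.56 GB

Audio: 312 kbps = 0.312 Mbps.
training video: 4.472 Mbps × 2820 s = 12611.0 Mb
gameplay capture: 38.312 Mbps × 5580 s = 213781.0 Mb
concert recording: 17.012 Mbps × 7200 s = 122486.4 Mb
dashcam clip: 11.712 Mbps × 1800 s = 21081.6 Mb
music video: 22.912 Mbps × 458 s = 10493.7 Mb
Total: 380453.7 Mb = 47556.7 MB.
= 47.56 GB.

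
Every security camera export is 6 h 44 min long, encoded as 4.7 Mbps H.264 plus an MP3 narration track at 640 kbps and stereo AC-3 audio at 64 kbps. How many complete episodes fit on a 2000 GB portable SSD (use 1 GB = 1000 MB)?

6 h 44 min = 404 min = 24240 s
Audio total: 640 + 64 = 704 kbps = 0.704 Mbps.
Total bitrate: 5.404 Mbps.
Per item: 5.404 Mbps × 24240 s = 130,993 Mb = 16,374 MB.
Capacity: 2000 GB = 16,000,000 Mb; 122.14 items → 122 complete.

122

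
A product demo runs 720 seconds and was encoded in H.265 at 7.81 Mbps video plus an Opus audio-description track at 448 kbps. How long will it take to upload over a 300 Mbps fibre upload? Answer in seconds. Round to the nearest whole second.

20 seconds

Audio: 448 kbps = 0.448 Mbps.
Total bitrate: 8.258 Mbps.
File: 8.258 Mbps × 720 s = 5945.8 Mb.
At 300 Mbps: 5945.8 / 300 = 19.8 s ≈ 19.8 seconds.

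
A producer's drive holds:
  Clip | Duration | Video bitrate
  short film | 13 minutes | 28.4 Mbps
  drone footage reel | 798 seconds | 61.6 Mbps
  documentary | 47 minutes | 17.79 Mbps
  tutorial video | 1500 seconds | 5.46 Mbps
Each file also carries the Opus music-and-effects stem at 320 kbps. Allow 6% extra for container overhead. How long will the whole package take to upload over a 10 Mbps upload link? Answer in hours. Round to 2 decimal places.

Audio: 320 kbps = 0.320 Mbps.
short film: 28.720 Mbps × 780 s × 1.06 = 23745.7 Mb
drone footage reel: 61.920 Mbps × 798 s × 1.06 = 52376.9 Mb
documentary: 18.110 Mbps × 2820 s × 1.06 = 54134.4 Mb
tutorial video: 5.780 Mbps × 1500 s × 1.06 = 9190.2 Mb
Total: 139447.2 Mb = 17430.9 MB.
At 10 Mbps: 139447.2 / 10 = 13945 s ≈ 3.87 hours.

3.87 hours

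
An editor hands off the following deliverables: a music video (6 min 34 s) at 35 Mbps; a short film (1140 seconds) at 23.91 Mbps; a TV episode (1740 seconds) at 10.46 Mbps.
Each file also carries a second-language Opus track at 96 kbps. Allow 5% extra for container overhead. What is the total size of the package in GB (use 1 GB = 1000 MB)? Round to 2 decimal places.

Audio: 96 kbps = 0.096 Mbps.
music video: 35.096 Mbps × 394 s × 1.05 = 14519.2 Mb
short film: 24.006 Mbps × 1140 s × 1.05 = 28735.2 Mb
TV episode: 10.556 Mbps × 1740 s × 1.05 = 19285.8 Mb
Total: 62540.2 Mb = 7817.5 MB.
= 7.818 GB.

7.82 GB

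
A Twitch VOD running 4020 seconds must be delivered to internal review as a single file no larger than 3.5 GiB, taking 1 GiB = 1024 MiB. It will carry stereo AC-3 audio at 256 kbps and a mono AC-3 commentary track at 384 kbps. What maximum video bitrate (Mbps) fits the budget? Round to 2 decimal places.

6.84 Mbps

Budget: 3.5 GiB = 30064.8 Mb.
Total bitrate budget: 30064.8 Mb / 4020 s = 7.479 Mbps.
Audio total: 256 + 384 = 640 kbps = 0.640 Mbps.
Video: 7.479 − 0.640 = 6.839 Mbps.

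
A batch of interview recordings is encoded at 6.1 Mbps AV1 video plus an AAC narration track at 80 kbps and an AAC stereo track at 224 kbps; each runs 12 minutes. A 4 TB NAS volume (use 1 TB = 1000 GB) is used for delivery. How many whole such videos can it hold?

12 min = 720 s
Audio total: 80 + 224 = 304 kbps = 0.304 Mbps.
Total bitrate: 6.404 Mbps.
Per item: 6.404 Mbps × 720 s = 4,611 Mb = 576.4 MB.
Capacity: 4 TB = 32,000,000 Mb; 6940.11 items → 6940 complete.

6940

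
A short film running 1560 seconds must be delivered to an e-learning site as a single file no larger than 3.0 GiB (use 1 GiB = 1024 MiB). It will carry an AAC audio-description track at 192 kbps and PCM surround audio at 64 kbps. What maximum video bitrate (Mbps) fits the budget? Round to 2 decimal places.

Budget: 3.0 GiB = 25769.8 Mb.
Total bitrate budget: 25769.8 Mb / 1560 s = 16.519 Mbps.
Audio total: 192 + 64 = 256 kbps = 0.256 Mbps.
Video: 16.519 − 0.256 = 16.263 Mbps.

16.26 Mbps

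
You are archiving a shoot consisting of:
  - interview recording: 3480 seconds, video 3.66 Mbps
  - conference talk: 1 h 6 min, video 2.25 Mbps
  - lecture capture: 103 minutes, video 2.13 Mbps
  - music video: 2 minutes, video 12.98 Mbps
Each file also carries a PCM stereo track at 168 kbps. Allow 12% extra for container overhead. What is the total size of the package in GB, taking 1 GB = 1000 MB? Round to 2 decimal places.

5.41 GB

Audio: 168 kbps = 0.168 Mbps.
interview recording: 3.828 Mbps × 3480 s × 1.12 = 14920.0 Mb
conference talk: 2.418 Mbps × 3960 s × 1.12 = 10724.3 Mb
lecture capture: 2.298 Mbps × 6180 s × 1.12 = 15905.8 Mb
music video: 13.148 Mbps × 120 s × 1.12 = 1767.1 Mb
Total: 43317.3 Mb = 5414.7 MB.
= 5.415 GB.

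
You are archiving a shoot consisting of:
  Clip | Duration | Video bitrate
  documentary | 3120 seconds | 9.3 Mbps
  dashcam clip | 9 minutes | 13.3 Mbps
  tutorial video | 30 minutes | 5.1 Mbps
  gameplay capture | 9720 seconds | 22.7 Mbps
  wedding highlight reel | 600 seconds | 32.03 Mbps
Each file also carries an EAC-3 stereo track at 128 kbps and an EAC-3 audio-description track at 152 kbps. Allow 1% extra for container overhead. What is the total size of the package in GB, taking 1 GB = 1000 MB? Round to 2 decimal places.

Audio total: 128 + 152 = 280 kbps = 0.280 Mbps.
documentary: 9.580 Mbps × 3120 s × 1.01 = 30188.5 Mb
dashcam clip: 13.580 Mbps × 540 s × 1.01 = 7406.5 Mb
tutorial video: 5.380 Mbps × 1800 s × 1.01 = 9780.8 Mb
gameplay capture: 22.980 Mbps × 9720 s × 1.01 = 225599.3 Mb
wedding highlight reel: 32.310 Mbps × 600 s × 1.01 = 19579.9 Mb
Total: 292555.0 Mb = 36569.4 MB.
= 36.57 GB.

36.57 GB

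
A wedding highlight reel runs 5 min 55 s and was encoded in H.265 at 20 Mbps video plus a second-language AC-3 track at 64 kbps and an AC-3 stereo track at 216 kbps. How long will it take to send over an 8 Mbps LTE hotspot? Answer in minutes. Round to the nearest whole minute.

15 minutes

5 min 55 s = 355 s
Audio total: 64 + 216 = 280 kbps = 0.280 Mbps.
Total bitrate: 20.280 Mbps.
File: 20.280 Mbps × 355 s = 7199.4 Mb.
At 8 Mbps: 7199.4 / 8 = 899.9 s ≈ 15 minutes.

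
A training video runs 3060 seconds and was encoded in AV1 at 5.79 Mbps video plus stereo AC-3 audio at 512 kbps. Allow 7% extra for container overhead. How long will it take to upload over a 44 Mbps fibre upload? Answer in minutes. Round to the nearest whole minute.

Audio: 512 kbps = 0.512 Mbps.
Total bitrate: 6.302 Mbps.
File: 6.302 Mbps × 3060 s = 19284.1 Mb.
With 7% container overhead: ×1.07. → 20634.0 Mb.
At 44 Mbps: 20634.0 / 44 = 469.0 s ≈ 7.82 minutes.

8 minutes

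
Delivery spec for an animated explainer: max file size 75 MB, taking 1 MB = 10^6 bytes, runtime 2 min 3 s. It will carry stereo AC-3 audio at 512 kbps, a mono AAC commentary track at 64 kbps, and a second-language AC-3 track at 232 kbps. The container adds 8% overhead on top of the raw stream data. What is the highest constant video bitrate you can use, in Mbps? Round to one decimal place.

Budget: 75 MB = 600.0 Mb.
Stream payload after overhead: 600.0 / 1.08 = 555.6 Mb.
2 min 3 s = 123 s
Total bitrate budget: 555.6 Mb / 123 s = 4.517 Mbps.
Audio total: 512 + 64 + 232 = 808 kbps = 0.808 Mbps.
Video: 4.517 − 0.808 = 3.709 Mbps.

3.7 Mbps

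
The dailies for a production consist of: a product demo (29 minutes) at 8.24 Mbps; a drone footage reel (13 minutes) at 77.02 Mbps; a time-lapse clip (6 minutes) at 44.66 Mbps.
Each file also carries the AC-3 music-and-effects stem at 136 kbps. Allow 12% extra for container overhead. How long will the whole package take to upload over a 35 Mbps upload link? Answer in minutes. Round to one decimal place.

48.5 minutes

Audio: 136 kbps = 0.136 Mbps.
product demo: 8.376 Mbps × 1740 s × 1.12 = 16323.1 Mb
drone footage reel: 77.156 Mbps × 780 s × 1.12 = 67403.5 Mb
time-lapse clip: 44.796 Mbps × 360 s × 1.12 = 18061.7 Mb
Total: 101788.4 Mb = 12723.5 MB.
At 35 Mbps: 101788.4 / 35 = 2908 s ≈ 48.5 minutes.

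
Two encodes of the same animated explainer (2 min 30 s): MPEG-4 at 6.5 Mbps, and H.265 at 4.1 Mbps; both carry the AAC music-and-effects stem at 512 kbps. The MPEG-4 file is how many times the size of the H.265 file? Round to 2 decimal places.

1.52

2 min 30 s = 150 s
Audio: 512 kbps = 0.512 Mbps.
MPEG-4: 7.012 Mbps × 150 s = 1051.8 Mb = 125.384 MiB.
H.265: 4.612 Mbps × 150 s = 691.8 Mb = 82.469 MiB.
Ratio: 125.384 / 82.469 = 1.520.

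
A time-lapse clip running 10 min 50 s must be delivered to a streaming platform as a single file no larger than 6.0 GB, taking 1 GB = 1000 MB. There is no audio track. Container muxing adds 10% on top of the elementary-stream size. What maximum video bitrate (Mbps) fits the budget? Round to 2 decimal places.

Budget: 6.0 GB = 48000.0 Mb.
Stream payload after overhead: 48000.0 / 1.10 = 43636.4 Mb.
10 min 50 s = 650 s
Total bitrate budget: 43636.4 Mb / 650 s = 67.133 Mbps.

67.13 Mbps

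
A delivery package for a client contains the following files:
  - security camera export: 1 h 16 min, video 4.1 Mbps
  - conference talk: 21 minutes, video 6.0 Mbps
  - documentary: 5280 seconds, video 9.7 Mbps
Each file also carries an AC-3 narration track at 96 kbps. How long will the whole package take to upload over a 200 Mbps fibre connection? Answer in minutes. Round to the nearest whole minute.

7 minutes

Audio: 96 kbps = 0.096 Mbps.
security camera export: 4.196 Mbps × 4560 s = 19133.8 Mb
conference talk: 6.096 Mbps × 1260 s = 7681.0 Mb
documentary: 9.796 Mbps × 5280 s = 51722.9 Mb
Total: 78537.6 Mb = 9817.2 MB.
At 200 Mbps: 78537.6 / 200 = 393 s ≈ 6.54 minutes.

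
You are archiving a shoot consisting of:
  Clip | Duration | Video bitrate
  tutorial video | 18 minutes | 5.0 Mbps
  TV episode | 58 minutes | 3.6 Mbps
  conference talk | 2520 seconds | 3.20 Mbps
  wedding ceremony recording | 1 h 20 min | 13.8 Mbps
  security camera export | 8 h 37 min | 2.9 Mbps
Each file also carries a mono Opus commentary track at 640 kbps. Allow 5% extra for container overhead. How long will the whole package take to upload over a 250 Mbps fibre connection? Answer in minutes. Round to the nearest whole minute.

15 minutes

Audio: 640 kbps = 0.640 Mbps.
tutorial video: 5.640 Mbps × 1080 s × 1.05 = 6395.8 Mb
TV episode: 4.240 Mbps × 3480 s × 1.05 = 15493.0 Mb
conference talk: 3.840 Mbps × 2520 s × 1.05 = 10160.6 Mb
wedding ceremony recording: 14.440 Mbps × 4800 s × 1.05 = 72777.6 Mb
security camera export: 3.540 Mbps × 31020 s × 1.05 = 115301.3 Mb
Total: 220128.3 Mb = 27516.0 MB.
At 250 Mbps: 220128.3 / 250 = 881 s ≈ 14.7 minutes.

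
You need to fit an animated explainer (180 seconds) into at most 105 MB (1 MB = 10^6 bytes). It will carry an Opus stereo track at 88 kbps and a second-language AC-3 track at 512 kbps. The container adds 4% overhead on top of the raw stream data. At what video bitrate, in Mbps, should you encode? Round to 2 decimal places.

Budget: 105 MB = 840.0 Mb.
Stream payload after overhead: 840.0 / 1.04 = 807.7 Mb.
Total bitrate budget: 807.7 Mb / 180 s = 4.487 Mbps.
Audio total: 88 + 512 = 600 kbps = 0.600 Mbps.
Video: 4.487 − 0.600 = 3.887 Mbps.

3.89 Mbps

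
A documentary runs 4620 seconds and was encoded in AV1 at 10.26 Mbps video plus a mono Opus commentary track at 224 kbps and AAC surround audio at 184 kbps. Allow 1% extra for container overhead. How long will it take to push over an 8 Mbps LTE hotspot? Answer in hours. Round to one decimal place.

Audio total: 224 + 184 = 408 kbps = 0.408 Mbps.
Total bitrate: 10.668 Mbps.
File: 10.668 Mbps × 4620 s = 49286.2 Mb.
With 1% container overhead: ×1.01. → 49779.0 Mb.
At 8 Mbps: 49779.0 / 8 = 6222.4 s ≈ 1.73 hours.

1.7 hours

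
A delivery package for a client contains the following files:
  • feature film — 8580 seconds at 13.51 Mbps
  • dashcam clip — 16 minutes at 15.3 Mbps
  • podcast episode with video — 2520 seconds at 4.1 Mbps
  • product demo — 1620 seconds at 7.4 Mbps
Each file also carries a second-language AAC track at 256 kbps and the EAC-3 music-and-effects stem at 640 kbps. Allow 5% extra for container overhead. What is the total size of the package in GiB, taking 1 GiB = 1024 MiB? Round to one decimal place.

20.2 GiB

Audio total: 256 + 640 = 896 kbps = 0.896 Mbps.
feature film: 14.406 Mbps × 8580 s × 1.05 = 129783.7 Mb
dashcam clip: 16.196 Mbps × 960 s × 1.05 = 16325.6 Mb
podcast episode with video: 4.996 Mbps × 2520 s × 1.05 = 13219.4 Mb
product demo: 8.296 Mbps × 1620 s × 1.05 = 14111.5 Mb
Total: 173440.1 Mb = 21680.0 MB.
= 20.19 GiB.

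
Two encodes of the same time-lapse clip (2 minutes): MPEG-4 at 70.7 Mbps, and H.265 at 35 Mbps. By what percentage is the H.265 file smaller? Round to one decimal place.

50.5%

2 min = 120 s
MPEG-4: 70.700 Mbps × 120 s = 8484.0 Mb = 0.988 GiB.
H.265: 35.000 Mbps × 120 s = 4200.0 Mb = 0.489 GiB.
Reduction: (1 − 0.489/0.988) × 100 = 50.50%.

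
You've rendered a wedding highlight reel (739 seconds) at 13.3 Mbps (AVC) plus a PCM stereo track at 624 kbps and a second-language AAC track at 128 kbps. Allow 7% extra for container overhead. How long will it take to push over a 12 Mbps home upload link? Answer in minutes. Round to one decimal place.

Audio total: 624 + 128 = 752 kbps = 0.752 Mbps.
Total bitrate: 14.052 Mbps.
File: 14.052 Mbps × 739 s = 10384.4 Mb.
With 7% container overhead: ×1.07. → 11111.3 Mb.
At 12 Mbps: 11111.3 / 12 = 925.9 s ≈ 15.4 minutes.

15.4 minutes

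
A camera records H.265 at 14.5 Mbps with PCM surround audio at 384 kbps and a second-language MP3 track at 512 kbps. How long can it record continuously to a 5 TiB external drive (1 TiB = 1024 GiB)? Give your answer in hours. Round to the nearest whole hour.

794 hours

Audio total: 384 + 512 = 896 kbps = 0.896 Mbps.
Total bitrate: 14.5 + 0.896 = 15.396 Mbps.
Capacity: 5 TiB = 43,980,465 Mb.
Recording time: 43,980,465 / 15.396 = 2,856,616 s ≈ 794 hours.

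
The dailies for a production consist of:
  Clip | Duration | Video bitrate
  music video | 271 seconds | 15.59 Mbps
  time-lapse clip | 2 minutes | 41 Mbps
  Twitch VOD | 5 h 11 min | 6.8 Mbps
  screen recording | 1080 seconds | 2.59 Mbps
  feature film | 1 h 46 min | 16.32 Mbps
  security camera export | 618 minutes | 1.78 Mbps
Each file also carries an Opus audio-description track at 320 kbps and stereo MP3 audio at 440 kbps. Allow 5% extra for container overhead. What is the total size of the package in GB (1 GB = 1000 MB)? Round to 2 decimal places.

46.85 GB

Audio total: 320 + 440 = 760 kbps = 0.760 Mbps.
music video: 16.350 Mbps × 271 s × 1.05 = 4652.4 Mb
time-lapse clip: 41.760 Mbps × 120 s × 1.05 = 5261.8 Mb
Twitch VOD: 7.560 Mbps × 18660 s × 1.05 = 148123.1 Mb
screen recording: 3.350 Mbps × 1080 s × 1.05 = 3798.9 Mb
feature film: 17.080 Mbps × 6360 s × 1.05 = 114060.2 Mb
security camera export: 2.540 Mbps × 37080 s × 1.05 = 98892.4 Mb
Total: 374788.7 Mb = 46848.6 MB.
= 46.85 GB.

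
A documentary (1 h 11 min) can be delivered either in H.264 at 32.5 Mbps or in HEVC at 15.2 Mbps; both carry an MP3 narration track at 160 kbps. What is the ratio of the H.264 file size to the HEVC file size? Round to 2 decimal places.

2.13

1 h 11 min = 71 min = 4260 s
Audio: 160 kbps = 0.160 Mbps.
H.264: 32.660 Mbps × 4260 s = 139131.6 Mb = 16.197 GiB.
HEVC: 15.360 Mbps × 4260 s = 65433.6 Mb = 7.617 GiB.
Ratio: 16.197 / 7.617 = 2.126.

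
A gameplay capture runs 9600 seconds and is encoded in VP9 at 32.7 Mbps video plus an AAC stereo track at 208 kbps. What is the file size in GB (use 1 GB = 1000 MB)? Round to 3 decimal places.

39.490 GB

Audio: 208 kbps = 0.208 Mbps.
Total bitrate: 32.7 + 0.208 = 32.908 Mbps.
Stream data: 32.908 Mbps × 9600 s = 315916.8 Mb.
315,917 Mb ÷ 8 = 39,490 MB → 39.49 GB.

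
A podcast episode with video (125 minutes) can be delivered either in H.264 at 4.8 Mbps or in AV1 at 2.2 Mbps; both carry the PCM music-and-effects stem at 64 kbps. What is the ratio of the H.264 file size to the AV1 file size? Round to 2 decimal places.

2.15

125 min = 7500 s
Audio: 64 kbps = 0.064 Mbps.
H.264: 4.864 Mbps × 7500 s = 36480.0 Mb = 4.560 GB.
AV1: 2.264 Mbps × 7500 s = 16980.0 Mb = 2.123 GB.
Ratio: 4.560 / 2.123 = 2.148.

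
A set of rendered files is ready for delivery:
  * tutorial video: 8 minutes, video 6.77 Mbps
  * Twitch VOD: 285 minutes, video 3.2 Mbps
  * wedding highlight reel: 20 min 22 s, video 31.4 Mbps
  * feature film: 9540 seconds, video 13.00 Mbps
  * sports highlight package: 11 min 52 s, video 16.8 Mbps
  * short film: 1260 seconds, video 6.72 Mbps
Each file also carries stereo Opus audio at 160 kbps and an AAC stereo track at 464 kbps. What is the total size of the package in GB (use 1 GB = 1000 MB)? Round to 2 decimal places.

32.46 GB

Audio total: 160 + 464 = 624 kbps = 0.624 Mbps.
tutorial video: 7.394 Mbps × 480 s = 3549.1 Mb
Twitch VOD: 3.824 Mbps × 17100 s = 65390.4 Mb
wedding highlight reel: 32.024 Mbps × 1222 s = 39133.3 Mb
feature film: 13.624 Mbps × 9540 s = 129973.0 Mb
sports highlight package: 17.424 Mbps × 712 s = 12405.9 Mb
short film: 7.344 Mbps × 1260 s = 9253.4 Mb
Total: 259705.1 Mb = 32463.1 MB.
= 32.46 GB.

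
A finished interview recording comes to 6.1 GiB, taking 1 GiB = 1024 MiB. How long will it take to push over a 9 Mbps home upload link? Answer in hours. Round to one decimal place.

1.6 hours

File: 6.1 GiB = 52398.6 Mb.
At 9 Mbps: 52398.6 / 9 = 5822.1 s ≈ 1.62 hours.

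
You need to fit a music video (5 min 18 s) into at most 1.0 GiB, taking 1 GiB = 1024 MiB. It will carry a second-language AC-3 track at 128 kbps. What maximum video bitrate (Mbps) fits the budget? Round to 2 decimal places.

26.88 Mbps

Budget: 1.0 GiB = 8589.9 Mb.
5 min 18 s = 318 s
Total bitrate budget: 8589.9 Mb / 318 s = 27.012 Mbps.
Audio: 128 kbps = 0.128 Mbps.
Video: 27.012 − 0.128 = 26.884 Mbps.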